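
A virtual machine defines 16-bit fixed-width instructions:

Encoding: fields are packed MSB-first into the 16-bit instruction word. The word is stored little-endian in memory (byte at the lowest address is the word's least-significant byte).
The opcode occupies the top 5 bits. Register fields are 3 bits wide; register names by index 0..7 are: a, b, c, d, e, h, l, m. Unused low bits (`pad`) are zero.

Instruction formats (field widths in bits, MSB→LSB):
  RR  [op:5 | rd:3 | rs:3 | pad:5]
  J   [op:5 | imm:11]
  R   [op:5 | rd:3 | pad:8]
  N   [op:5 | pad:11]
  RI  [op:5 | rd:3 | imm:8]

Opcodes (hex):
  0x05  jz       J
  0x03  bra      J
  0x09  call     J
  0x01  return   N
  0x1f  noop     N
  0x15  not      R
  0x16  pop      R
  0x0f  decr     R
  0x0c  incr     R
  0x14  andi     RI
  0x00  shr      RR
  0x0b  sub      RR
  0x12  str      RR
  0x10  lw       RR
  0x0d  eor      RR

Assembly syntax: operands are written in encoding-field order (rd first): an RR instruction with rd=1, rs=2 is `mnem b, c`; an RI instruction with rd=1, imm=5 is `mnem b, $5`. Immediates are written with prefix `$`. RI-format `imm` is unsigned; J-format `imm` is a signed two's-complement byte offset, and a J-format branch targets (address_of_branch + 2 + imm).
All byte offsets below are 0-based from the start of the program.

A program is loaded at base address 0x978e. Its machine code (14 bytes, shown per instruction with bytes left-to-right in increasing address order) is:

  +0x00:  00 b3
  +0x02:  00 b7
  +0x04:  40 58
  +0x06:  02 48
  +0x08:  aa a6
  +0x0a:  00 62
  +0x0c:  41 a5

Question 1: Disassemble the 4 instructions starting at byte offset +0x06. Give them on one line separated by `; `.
+0x06: 02 48 ⇒ word 0x4802 (little)
  opcode bits[15:11]=0x9: call/J
  imm: (w>>0)&0x7ff=0x2 → $2
+0x08: aa a6 ⇒ word 0xa6aa (little)
  opcode bits[15:11]=0x14: andi/RI
  rd: (w>>8)&0x7=0x6 → l
  imm: (w>>0)&0xff=0xaa → $170
+0x0a: 00 62 ⇒ word 0x6200 (little)
  opcode bits[15:11]=0xc: incr/R
  rd: (w>>8)&0x7=0x2 → c
+0x0c: 41 a5 ⇒ word 0xa541 (little)
  opcode bits[15:11]=0x14: andi/RI
  rd: (w>>8)&0x7=0x5 → h
  imm: (w>>0)&0xff=0x41 → $65

call $2; andi l, $170; incr c; andi h, $65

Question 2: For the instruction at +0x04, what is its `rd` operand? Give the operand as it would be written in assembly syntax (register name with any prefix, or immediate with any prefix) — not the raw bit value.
[04] 40 58 → 0x5840
  opcode bits[15:11]=0xb: sub/RR
  rd: (w>>8)&0x7=0x0 → a
  rs: (w>>5)&0x7=0x2 → c

a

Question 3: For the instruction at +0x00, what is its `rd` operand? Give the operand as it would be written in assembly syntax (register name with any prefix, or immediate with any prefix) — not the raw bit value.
+0x00: 00 b3 ⇒ word 0xb300 (little)
  top 5b → 0x16 → pop [R]
  [10:8] rd=3 = d

d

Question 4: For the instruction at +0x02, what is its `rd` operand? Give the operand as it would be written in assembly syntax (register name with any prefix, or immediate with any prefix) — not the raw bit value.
off 0x02: read 00 b7 as little → 0xb700
  top 5b → 0x16 → pop [R]
  [10:8] rd=7 = m

m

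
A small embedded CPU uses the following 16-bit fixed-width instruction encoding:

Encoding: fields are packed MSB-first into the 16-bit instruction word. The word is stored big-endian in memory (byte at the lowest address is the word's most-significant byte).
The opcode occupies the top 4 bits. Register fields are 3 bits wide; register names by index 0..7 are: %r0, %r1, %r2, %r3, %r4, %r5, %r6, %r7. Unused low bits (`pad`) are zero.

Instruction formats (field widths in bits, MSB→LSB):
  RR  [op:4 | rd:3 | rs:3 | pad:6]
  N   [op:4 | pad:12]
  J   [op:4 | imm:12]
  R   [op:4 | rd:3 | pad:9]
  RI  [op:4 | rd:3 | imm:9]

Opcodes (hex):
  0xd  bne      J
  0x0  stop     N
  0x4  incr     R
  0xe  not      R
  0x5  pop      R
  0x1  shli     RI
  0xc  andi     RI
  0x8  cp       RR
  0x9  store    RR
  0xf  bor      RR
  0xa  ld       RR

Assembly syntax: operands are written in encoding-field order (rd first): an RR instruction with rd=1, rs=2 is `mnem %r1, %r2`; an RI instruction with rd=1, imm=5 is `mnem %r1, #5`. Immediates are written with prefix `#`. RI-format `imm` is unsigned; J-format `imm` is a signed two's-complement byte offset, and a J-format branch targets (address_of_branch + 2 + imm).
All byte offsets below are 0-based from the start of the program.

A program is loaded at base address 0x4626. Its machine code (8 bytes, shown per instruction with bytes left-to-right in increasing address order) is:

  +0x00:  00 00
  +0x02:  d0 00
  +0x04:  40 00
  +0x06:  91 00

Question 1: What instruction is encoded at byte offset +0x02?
bne #0

off 0x02: read d0 00 as big → 0xd000
  top 4b → 0xd → bne [J]
  imm@[11:0]=0x0 ⇒ #0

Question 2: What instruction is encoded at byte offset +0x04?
off 0x04: read 40 00 as big → 0x4000
  op=0x4000>>12=0x4 ⇒ incr (R)
  rd@[11:9]=0x0 ⇒ %r0

incr %r0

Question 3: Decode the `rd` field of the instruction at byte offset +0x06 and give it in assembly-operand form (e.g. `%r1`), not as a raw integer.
%r0

+0x06: 91 00 ⇒ word 0x9100 (big)
  op=0x9100>>12=0x9 ⇒ store (RR)
  rd: (w>>9)&0x7=0x0 → %r0
  rs: (w>>6)&0x7=0x4 → %r4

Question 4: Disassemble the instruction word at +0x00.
+0x00: 00 00 ⇒ word 0x0000 (big)
  opcode bits[15:12]=0x0: stop/N

stop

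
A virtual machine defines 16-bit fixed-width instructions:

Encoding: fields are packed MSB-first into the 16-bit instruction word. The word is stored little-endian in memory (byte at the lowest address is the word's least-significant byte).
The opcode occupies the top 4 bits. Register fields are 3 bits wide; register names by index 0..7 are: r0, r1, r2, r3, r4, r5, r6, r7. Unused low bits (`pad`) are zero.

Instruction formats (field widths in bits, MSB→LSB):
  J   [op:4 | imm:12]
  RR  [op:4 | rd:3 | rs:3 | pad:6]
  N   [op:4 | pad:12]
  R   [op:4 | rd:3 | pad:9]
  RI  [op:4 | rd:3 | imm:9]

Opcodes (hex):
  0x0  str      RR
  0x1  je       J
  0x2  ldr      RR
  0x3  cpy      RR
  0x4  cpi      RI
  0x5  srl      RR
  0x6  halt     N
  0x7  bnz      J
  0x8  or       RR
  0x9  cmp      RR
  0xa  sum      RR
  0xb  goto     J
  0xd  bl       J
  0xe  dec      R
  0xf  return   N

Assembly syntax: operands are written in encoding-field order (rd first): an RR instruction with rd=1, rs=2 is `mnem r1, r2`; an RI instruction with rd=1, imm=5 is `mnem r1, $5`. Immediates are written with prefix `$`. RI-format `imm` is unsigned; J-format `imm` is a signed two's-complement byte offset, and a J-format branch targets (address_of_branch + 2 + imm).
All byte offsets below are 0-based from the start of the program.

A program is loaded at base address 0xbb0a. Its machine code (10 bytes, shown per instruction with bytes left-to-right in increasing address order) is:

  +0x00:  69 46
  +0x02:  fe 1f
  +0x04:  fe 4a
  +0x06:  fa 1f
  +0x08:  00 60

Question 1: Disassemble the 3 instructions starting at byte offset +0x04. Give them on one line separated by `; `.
[04] fe 4a → 0x4afe
  opcode bits[15:12]=0x4: cpi/RI
  rd: (w>>9)&0x7=0x5 → r5
  imm: (w>>0)&0x1ff=0xfe → $254
[06] fa 1f → 0x1ffa
  opcode bits[15:12]=0x1: je/J
  imm: (w>>0)&0xfff=0xffa (s12→-6) → $-6
[08] 00 60 → 0x6000
  opcode bits[15:12]=0x6: halt/N

cpi r5, $254; je $-6; halt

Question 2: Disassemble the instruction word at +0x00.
[00] 69 46 → 0x4669
  opcode bits[15:12]=0x4: cpi/RI
  rd: (w>>9)&0x7=0x3 → r3
  imm: (w>>0)&0x1ff=0x69 → $105

cpi r3, $105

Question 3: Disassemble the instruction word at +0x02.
je $-2

[02] fe 1f → 0x1ffe
  op=0x1ffe>>12=0x1 ⇒ je (J)
  imm: (w>>0)&0xfff=0xffe (s12→-2) → $-2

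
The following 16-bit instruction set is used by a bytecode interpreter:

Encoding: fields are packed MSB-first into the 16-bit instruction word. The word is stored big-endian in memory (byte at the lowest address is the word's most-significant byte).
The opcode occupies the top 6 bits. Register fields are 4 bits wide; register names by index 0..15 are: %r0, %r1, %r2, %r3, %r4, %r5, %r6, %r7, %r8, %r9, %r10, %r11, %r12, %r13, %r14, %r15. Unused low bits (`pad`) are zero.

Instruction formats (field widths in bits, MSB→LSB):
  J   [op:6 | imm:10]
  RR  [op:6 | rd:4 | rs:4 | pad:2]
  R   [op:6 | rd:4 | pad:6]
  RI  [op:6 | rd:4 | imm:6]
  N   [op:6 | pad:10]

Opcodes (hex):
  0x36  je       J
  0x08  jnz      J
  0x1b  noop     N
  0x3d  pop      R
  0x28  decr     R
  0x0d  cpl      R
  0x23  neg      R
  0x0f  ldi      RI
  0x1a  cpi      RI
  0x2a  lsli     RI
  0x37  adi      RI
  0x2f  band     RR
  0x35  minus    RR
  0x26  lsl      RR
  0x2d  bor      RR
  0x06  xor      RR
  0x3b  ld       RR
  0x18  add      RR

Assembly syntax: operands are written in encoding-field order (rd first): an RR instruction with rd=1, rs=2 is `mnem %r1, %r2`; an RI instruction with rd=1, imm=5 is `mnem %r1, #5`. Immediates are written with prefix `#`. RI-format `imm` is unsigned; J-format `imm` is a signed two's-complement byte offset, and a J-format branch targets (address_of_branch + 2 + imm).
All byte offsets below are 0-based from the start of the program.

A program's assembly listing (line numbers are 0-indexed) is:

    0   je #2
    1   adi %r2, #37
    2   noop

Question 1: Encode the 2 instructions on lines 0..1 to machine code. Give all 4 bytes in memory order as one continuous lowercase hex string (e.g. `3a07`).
d802dca5

line 0 (je): pack op=0x36:6|imm=2:10 = 0xd802; big→ d8 02
line 1 (adi): pack op=0x37:6|rd=2:4|imm=37:6 = 0xdca5; big→ dc a5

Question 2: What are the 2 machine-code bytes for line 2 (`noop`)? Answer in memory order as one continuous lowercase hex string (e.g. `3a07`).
6c00

line 2 (noop): pack op=0x1b:6|pad=0:10 = 0x6c00; big→ 6c 00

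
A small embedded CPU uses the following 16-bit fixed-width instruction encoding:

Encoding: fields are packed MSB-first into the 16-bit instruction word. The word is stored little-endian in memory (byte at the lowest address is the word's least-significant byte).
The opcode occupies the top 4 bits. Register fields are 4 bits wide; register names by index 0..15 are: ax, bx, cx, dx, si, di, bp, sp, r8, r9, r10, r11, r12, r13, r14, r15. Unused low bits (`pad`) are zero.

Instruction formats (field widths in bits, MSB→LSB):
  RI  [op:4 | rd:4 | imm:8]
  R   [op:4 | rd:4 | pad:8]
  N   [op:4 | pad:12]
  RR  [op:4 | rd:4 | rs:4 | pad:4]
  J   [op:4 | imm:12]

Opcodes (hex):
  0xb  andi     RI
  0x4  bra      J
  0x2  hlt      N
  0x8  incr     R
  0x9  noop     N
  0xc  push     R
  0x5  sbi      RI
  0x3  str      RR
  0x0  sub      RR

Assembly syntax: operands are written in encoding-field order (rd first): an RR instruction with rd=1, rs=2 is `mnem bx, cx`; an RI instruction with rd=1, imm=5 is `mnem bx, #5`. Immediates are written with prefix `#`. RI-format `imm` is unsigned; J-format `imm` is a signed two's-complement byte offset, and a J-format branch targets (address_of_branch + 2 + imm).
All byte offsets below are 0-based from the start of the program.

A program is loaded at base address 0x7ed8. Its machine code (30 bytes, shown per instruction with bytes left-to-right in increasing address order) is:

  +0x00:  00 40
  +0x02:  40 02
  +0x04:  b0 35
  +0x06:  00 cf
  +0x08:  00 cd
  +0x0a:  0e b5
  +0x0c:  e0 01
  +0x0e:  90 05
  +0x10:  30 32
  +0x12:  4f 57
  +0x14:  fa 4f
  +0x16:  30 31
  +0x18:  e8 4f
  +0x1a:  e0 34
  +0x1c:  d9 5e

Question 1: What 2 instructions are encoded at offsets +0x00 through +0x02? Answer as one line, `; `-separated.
[00] 00 40 → 0x4000
  op=0x4000>>12=0x4 ⇒ bra (J)
  imm: (w>>0)&0xfff=0x0 → #0
[02] 40 02 → 0x0240
  op=0x0240>>12=0x0 ⇒ sub (RR)
  rd: (w>>8)&0xf=0x2 → cx
  rs: (w>>4)&0xf=0x4 → si

bra #0; sub cx, si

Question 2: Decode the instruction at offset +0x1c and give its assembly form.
sbi r14, #217

@+1c  little-endian(d9 5e) = 0x5ed9
  opcode bits[15:12]=0x5: sbi/RI
  [11:8] rd=14 = r14
  [7:0] imm=217 = #217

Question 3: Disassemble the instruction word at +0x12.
[12] 4f 57 → 0x574f
  op=0x574f>>12=0x5 ⇒ sbi (RI)
  rd@[11:8]=0x7 ⇒ sp
  imm@[7:0]=0x4f ⇒ #79

sbi sp, #79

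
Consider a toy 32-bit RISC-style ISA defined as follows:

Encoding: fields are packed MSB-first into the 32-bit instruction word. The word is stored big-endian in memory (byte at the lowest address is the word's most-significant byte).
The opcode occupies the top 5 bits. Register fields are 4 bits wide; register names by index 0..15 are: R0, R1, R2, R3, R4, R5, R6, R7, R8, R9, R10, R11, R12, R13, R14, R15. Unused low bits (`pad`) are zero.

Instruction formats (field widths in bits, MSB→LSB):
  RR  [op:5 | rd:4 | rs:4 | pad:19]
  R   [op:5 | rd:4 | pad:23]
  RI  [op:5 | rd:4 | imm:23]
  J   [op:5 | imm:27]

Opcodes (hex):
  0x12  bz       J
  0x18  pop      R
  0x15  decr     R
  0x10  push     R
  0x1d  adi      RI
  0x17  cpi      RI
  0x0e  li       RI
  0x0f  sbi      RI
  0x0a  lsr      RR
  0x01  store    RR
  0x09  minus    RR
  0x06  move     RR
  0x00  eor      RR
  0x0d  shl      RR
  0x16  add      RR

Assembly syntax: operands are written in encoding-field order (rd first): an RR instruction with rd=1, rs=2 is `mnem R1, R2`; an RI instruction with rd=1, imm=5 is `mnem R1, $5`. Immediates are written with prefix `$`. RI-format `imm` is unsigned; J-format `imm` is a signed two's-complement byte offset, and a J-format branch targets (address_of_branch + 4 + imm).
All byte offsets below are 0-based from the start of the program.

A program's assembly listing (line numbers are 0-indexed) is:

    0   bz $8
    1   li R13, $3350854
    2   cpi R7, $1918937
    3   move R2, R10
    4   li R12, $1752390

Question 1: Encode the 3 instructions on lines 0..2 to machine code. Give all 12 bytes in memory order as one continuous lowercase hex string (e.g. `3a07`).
9000000876b32146bb9d47d9

0. bz fields op=0x12:5|imm=8:27 → word 90000008h → 90 00 00 08
1. li fields op=0xe:5|rd=13:4|imm=3350854:23 → word 76b32146h → 76 b3 21 46
2. cpi fields op=0x17:5|rd=7:4|imm=1918937:23 → word bb9d47d9h → bb 9d 47 d9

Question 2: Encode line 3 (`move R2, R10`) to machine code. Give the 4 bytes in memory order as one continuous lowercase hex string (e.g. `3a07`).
L3: move op=0x6:5|rd=2:4|rs=10:4|pad=0:19 ⇒ 0x31500000 ⇒ big 31 50 00 00

31500000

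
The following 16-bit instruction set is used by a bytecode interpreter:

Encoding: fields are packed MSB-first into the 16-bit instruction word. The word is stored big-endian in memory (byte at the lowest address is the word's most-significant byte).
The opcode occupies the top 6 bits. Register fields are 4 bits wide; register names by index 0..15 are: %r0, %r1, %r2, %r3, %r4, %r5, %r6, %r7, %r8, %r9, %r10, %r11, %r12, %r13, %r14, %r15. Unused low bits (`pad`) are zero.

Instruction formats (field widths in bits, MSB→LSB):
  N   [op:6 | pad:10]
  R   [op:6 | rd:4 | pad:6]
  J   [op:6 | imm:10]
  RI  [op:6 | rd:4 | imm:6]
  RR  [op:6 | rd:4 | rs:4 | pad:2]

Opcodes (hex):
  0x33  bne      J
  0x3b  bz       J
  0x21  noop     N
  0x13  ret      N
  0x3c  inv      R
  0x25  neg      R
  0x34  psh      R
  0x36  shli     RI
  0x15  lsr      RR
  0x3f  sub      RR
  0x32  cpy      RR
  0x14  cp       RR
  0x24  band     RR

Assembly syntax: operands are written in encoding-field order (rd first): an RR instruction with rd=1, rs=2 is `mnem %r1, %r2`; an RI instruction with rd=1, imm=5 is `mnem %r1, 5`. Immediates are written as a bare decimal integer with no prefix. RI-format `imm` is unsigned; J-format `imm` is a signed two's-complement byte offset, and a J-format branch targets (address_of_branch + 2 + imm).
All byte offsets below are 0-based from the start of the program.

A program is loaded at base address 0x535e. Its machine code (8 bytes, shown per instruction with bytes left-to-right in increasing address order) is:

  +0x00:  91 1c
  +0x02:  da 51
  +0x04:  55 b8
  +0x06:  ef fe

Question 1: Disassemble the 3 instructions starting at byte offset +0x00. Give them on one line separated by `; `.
band %r4, %r7; shli %r9, 17; lsr %r6, %r14

+0x00: 91 1c ⇒ word 0x911c (big)
  op=0x911c>>10=0x24 ⇒ band (RR)
  rd@[9:6]=0x4 ⇒ %r4
  rs@[5:2]=0x7 ⇒ %r7
+0x02: da 51 ⇒ word 0xda51 (big)
  op=0xda51>>10=0x36 ⇒ shli (RI)
  rd@[9:6]=0x9 ⇒ %r9
  imm@[5:0]=0x11 ⇒ 17
+0x04: 55 b8 ⇒ word 0x55b8 (big)
  op=0x55b8>>10=0x15 ⇒ lsr (RR)
  rd@[9:6]=0x6 ⇒ %r6
  rs@[5:2]=0xe ⇒ %r14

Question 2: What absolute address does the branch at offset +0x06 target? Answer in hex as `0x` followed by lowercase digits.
+0x06: ef fe ⇒ word 0xeffe (big)
  opcode bits[15:10]=0x3b: bz/J
  [9:0] imm=1022 (s10→-2) = -2
  target = base 0x535e + off 0x06 + 2 + imm -2 = 0x5364

0x5364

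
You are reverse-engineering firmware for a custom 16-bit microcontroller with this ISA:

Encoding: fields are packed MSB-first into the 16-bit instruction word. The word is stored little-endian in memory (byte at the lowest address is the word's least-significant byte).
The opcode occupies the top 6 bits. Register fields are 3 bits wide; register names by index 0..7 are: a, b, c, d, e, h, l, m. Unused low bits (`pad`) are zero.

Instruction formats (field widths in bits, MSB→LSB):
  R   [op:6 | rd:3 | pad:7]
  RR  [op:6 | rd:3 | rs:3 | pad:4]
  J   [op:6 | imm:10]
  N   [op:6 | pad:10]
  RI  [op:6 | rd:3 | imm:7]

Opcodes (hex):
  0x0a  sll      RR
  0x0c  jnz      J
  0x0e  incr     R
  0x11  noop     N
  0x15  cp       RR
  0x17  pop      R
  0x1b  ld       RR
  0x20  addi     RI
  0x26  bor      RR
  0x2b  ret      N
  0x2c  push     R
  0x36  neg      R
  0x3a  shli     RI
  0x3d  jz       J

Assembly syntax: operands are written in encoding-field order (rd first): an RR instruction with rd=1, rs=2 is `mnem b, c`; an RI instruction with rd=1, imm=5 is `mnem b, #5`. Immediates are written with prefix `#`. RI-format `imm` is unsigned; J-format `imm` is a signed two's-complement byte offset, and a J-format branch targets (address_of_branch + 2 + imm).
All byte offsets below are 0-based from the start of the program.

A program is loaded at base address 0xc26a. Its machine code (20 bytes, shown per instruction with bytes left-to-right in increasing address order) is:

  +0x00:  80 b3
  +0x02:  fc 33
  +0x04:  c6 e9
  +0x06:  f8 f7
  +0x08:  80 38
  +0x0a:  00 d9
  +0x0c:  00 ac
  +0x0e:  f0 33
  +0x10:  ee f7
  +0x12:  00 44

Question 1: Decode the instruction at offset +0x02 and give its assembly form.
off 0x02: read fc 33 as little → 0x33fc
  op=0x33fc>>10=0xc ⇒ jnz (J)
  imm: (w>>0)&0x3ff=0x3fc (s10→-4) → #-4

jnz #-4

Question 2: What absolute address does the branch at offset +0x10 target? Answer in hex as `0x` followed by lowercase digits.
0xc26a

off 0x10: read ee f7 as little → 0xf7ee
  opcode bits[15:10]=0x3d: jz/J
  imm@[9:0]=0x3ee (s10→-18) ⇒ #-18
  target = base 0xc26a + off 0x10 + 2 + imm -18 = 0xc26a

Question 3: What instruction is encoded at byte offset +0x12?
[12] 00 44 → 0x4400
  op=0x4400>>10=0x11 ⇒ noop (N)

noop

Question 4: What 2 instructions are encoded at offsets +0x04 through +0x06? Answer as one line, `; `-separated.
shli d, #70; jz #-8

+0x04: c6 e9 ⇒ word 0xe9c6 (little)
  top 6b → 0x3a → shli [RI]
  rd@[9:7]=0x3 ⇒ d
  imm@[6:0]=0x46 ⇒ #70
+0x06: f8 f7 ⇒ word 0xf7f8 (little)
  top 6b → 0x3d → jz [J]
  imm@[9:0]=0x3f8 (s10→-8) ⇒ #-8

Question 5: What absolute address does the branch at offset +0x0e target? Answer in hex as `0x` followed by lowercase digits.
0xc26a

off 0x0e: read f0 33 as little → 0x33f0
  opcode bits[15:10]=0xc: jnz/J
  imm@[9:0]=0x3f0 (s10→-16) ⇒ #-16
  target = base 0xc26a + off 0x0e + 2 + imm -16 = 0xc26a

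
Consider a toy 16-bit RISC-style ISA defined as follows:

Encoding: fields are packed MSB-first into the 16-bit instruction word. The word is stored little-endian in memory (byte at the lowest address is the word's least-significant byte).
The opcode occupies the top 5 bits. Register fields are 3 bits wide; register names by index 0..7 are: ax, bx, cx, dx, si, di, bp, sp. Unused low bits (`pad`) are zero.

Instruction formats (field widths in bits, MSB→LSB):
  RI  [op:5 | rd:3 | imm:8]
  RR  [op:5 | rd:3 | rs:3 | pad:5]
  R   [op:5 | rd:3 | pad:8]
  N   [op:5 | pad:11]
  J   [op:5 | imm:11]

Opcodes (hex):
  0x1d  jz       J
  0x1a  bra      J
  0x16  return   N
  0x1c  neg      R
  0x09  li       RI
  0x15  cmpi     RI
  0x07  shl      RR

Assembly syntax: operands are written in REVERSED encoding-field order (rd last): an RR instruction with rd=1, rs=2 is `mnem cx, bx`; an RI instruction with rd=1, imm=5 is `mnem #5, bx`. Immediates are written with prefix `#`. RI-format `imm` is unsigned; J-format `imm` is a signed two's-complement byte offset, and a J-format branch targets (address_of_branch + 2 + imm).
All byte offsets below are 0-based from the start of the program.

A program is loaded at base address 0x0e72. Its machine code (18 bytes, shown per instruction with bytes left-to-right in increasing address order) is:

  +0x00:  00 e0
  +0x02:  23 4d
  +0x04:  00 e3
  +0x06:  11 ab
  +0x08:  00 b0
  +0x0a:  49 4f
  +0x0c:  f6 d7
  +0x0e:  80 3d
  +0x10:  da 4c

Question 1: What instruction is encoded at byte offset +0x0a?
[0a] 49 4f → 0x4f49
  opcode bits[15:11]=0x9: li/RI
  rd@[10:8]=0x7 ⇒ sp
  imm@[7:0]=0x49 ⇒ #73

li #73, sp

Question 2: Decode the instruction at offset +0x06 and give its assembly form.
cmpi #17, dx

[06] 11 ab → 0xab11
  op=0xab11>>11=0x15 ⇒ cmpi (RI)
  rd@[10:8]=0x3 ⇒ dx
  imm@[7:0]=0x11 ⇒ #17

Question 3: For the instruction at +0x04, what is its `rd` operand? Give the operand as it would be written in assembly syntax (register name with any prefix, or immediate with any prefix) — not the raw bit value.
dx

@+04  little-endian(00 e3) = 0xe300
  op=0xe300>>11=0x1c ⇒ neg (R)
  [10:8] rd=3 = dx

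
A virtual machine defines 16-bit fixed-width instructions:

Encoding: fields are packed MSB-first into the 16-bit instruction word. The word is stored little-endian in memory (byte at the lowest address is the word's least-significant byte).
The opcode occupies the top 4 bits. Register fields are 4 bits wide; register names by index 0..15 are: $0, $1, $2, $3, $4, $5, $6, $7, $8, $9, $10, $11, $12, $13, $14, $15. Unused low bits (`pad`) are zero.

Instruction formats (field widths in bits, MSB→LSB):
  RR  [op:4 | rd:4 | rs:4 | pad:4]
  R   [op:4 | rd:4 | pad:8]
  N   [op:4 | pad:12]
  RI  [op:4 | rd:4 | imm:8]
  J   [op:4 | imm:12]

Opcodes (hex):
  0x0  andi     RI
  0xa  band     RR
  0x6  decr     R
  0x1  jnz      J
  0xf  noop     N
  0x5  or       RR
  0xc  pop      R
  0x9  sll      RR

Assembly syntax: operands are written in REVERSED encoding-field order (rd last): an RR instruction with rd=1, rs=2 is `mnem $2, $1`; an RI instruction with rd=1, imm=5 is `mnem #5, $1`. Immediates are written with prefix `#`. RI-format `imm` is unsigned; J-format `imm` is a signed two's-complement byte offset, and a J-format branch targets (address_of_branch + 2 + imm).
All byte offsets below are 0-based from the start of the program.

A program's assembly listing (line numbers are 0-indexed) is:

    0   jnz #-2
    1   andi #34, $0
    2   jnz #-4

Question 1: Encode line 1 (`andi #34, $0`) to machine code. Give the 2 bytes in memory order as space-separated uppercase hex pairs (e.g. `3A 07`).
22 00

L1: andi op=0x0:4|rd=0:4|imm=34:8 ⇒ 0x0022 ⇒ little 22 00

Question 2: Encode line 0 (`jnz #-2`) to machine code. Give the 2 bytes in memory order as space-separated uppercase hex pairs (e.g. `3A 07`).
FE 1F

L0: jnz op=0x1:4|imm=-2:12 ⇒ 0x1ffe ⇒ little fe 1f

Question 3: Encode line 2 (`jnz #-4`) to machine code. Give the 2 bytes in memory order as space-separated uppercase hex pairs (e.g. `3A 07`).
line 2 (jnz): pack op=0x1:4|imm=-4:12 = 0x1ffc; little→ fc 1f

FC 1F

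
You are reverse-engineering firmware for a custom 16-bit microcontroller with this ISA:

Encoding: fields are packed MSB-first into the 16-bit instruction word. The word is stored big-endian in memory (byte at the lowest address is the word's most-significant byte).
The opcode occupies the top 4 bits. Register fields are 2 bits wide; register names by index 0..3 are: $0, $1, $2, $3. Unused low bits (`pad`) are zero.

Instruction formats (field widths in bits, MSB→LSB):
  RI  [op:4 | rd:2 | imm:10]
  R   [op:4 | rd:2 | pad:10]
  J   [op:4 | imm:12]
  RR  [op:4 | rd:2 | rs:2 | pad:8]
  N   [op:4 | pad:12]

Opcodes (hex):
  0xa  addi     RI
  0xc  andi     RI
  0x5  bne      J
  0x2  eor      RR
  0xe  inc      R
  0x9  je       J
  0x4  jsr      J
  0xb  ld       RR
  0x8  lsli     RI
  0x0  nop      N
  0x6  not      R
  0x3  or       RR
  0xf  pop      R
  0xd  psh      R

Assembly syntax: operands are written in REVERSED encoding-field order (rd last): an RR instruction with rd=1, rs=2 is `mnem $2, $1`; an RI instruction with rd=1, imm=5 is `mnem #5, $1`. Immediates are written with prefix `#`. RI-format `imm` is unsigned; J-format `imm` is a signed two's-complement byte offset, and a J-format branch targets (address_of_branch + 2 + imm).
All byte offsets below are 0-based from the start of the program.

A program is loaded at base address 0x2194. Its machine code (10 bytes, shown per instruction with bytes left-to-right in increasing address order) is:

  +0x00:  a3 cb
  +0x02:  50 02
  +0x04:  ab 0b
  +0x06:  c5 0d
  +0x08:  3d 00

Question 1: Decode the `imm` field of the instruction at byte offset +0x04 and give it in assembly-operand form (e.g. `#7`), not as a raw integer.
off 0x04: read ab 0b as big → 0xab0b
  top 4b → 0xa → addi [RI]
  rd: (w>>10)&0x3=0x2 → $2
  imm: (w>>0)&0x3ff=0x30b → #779

#779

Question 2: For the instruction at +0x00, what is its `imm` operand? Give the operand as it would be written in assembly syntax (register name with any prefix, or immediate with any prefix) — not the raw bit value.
#971

off 0x00: read a3 cb as big → 0xa3cb
  top 4b → 0xa → addi [RI]
  [11:10] rd=0 = $0
  [9:0] imm=971 = #971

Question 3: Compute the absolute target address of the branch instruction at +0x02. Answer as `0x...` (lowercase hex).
+0x02: 50 02 ⇒ word 0x5002 (big)
  op=0x5002>>12=0x5 ⇒ bne (J)
  imm: (w>>0)&0xfff=0x2 → #2
  target = base 0x2194 + off 0x02 + 2 + imm 2 = 0x219a

0x219a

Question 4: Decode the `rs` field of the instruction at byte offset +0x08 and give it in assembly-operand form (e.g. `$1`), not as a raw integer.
$1

off 0x08: read 3d 00 as big → 0x3d00
  op=0x3d00>>12=0x3 ⇒ or (RR)
  rd@[11:10]=0x3 ⇒ $3
  rs@[9:8]=0x1 ⇒ $1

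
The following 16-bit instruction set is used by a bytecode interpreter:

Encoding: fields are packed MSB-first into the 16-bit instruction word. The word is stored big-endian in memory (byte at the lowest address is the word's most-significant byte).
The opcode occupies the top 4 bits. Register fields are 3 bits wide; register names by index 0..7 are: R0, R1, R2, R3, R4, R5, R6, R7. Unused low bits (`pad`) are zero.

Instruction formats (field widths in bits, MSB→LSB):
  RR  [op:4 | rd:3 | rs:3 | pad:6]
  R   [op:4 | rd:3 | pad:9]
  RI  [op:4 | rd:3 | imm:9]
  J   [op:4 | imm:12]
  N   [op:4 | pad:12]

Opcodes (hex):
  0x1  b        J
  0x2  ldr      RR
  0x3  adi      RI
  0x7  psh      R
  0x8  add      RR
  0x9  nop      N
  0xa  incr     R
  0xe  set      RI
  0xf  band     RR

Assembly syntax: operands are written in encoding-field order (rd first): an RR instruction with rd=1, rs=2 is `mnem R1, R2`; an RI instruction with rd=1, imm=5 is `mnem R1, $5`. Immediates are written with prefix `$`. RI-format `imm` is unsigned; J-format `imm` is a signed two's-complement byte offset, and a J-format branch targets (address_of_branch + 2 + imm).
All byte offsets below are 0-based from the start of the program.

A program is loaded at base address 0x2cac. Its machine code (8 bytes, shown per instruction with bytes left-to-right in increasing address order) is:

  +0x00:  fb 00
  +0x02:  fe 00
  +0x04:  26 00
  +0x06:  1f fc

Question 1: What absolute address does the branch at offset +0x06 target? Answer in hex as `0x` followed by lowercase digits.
@+06  big-endian(1f fc) = 0x1ffc
  op=0x1ffc>>12=0x1 ⇒ b (J)
  imm@[11:0]=0xffc (s12→-4) ⇒ $-4
  target = base 0x2cac + off 0x06 + 2 + imm -4 = 0x2cb0

0x2cb0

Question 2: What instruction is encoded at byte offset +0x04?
[04] 26 00 → 0x2600
  top 4b → 0x2 → ldr [RR]
  rd@[11:9]=0x3 ⇒ R3
  rs@[8:6]=0x0 ⇒ R0

ldr R3, R0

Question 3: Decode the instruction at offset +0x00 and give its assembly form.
band R5, R4

off 0x00: read fb 00 as big → 0xfb00
  opcode bits[15:12]=0xf: band/RR
  rd@[11:9]=0x5 ⇒ R5
  rs@[8:6]=0x4 ⇒ R4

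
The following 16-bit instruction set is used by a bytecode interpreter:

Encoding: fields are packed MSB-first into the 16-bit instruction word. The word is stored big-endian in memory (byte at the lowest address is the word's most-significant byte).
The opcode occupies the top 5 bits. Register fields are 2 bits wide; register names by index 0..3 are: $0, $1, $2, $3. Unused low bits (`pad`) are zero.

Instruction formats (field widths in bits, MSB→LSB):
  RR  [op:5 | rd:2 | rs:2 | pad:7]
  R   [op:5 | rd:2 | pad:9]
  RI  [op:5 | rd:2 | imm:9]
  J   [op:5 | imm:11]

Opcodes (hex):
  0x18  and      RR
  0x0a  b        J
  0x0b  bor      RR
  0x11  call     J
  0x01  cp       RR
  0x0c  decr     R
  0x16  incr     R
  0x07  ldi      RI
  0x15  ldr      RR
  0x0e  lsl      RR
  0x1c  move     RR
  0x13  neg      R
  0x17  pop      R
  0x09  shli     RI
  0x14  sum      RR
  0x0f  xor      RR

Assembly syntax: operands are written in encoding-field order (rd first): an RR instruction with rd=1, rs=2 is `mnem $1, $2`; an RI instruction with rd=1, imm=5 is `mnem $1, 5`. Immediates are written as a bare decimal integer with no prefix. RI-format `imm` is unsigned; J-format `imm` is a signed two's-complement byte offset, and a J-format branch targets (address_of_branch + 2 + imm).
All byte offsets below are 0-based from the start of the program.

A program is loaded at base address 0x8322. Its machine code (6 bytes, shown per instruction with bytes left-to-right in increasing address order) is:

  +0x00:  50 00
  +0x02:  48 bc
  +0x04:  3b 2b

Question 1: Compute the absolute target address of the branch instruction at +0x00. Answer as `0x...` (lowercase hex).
0x8324

off 0x00: read 50 00 as big → 0x5000
  op=0x5000>>11=0xa ⇒ b (J)
  [10:0] imm=0 = 0
  target = base 0x8322 + off 0x00 + 2 + imm 0 = 0x8324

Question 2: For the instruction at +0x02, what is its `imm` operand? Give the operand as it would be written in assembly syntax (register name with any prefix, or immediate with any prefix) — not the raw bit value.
@+02  big-endian(48 bc) = 0x48bc
  op=0x48bc>>11=0x9 ⇒ shli (RI)
  [10:9] rd=0 = $0
  [8:0] imm=188 = 188

188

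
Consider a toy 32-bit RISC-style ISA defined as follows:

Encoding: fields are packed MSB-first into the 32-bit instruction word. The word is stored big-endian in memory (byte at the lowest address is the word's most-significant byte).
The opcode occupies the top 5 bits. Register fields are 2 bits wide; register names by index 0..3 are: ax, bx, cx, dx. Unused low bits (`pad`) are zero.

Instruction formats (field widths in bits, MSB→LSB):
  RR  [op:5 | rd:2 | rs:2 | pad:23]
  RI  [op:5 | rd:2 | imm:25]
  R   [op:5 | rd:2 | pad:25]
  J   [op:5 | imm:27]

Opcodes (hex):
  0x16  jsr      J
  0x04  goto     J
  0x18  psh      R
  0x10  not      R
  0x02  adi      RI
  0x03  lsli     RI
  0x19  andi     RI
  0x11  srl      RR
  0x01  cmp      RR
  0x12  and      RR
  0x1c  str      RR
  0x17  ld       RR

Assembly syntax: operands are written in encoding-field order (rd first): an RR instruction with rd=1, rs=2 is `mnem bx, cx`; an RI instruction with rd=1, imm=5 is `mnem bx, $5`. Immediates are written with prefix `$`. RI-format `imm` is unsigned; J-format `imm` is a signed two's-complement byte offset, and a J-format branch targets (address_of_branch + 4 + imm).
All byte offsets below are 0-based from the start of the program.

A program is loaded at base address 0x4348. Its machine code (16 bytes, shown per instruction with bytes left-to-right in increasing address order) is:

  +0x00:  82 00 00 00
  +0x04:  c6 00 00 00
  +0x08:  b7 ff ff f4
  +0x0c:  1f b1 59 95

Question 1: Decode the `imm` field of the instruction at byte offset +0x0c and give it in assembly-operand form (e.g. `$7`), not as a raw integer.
$28400021

+0x0c: 1f b1 59 95 ⇒ word 0x1fb15995 (big)
  top 5b → 0x3 → lsli [RI]
  rd@[26:25]=0x3 ⇒ dx
  imm@[24:0]=0x1b15995 ⇒ $28400021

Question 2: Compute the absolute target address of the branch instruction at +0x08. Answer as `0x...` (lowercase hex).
off 0x08: read b7 ff ff f4 as big → 0xb7fffff4
  op=0xb7fffff4>>27=0x16 ⇒ jsr (J)
  imm@[26:0]=0x7fffff4 (s27→-12) ⇒ $-12
  target = base 0x4348 + off 0x08 + 4 + imm -12 = 0x4348

0x4348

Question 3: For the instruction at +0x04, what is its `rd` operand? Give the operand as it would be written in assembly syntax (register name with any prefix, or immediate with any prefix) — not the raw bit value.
dx

off 0x04: read c6 00 00 00 as big → 0xc6000000
  opcode bits[31:27]=0x18: psh/R
  rd: (w>>25)&0x3=0x3 → dx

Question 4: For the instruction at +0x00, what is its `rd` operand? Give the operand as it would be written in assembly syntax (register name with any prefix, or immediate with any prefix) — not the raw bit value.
bx

[00] 82 00 00 00 → 0x82000000
  opcode bits[31:27]=0x10: not/R
  [26:25] rd=1 = bx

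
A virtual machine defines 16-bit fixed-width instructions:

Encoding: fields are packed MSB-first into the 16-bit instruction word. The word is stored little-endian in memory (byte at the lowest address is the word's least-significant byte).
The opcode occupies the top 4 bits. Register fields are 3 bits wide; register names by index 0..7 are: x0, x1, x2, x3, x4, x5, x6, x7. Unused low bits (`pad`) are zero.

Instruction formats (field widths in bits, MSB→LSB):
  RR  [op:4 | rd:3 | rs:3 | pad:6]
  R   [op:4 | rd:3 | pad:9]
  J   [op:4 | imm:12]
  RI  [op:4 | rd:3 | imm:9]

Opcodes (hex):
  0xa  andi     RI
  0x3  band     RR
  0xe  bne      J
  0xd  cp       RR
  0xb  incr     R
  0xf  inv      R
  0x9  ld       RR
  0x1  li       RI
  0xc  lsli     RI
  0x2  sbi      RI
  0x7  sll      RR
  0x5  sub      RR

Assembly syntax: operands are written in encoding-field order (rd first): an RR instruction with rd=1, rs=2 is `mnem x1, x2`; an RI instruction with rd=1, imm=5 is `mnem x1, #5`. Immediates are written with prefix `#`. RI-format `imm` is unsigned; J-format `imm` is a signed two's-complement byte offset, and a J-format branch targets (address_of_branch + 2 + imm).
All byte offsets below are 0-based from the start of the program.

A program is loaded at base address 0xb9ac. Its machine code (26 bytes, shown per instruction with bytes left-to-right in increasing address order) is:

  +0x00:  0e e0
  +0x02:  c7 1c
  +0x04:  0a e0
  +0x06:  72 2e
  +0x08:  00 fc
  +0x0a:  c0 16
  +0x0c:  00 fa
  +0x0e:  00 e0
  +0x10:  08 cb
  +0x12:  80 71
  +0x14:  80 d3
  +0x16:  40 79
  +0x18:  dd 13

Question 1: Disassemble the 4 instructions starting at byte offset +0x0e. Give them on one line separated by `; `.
bne #0; lsli x5, #264; sll x0, x6; cp x1, x6

+0x0e: 00 e0 ⇒ word 0xe000 (little)
  op=0xe000>>12=0xe ⇒ bne (J)
  [11:0] imm=0 = #0
+0x10: 08 cb ⇒ word 0xcb08 (little)
  op=0xcb08>>12=0xc ⇒ lsli (RI)
  [11:9] rd=5 = x5
  [8:0] imm=264 = #264
+0x12: 80 71 ⇒ word 0x7180 (little)
  op=0x7180>>12=0x7 ⇒ sll (RR)
  [11:9] rd=0 = x0
  [8:6] rs=6 = x6
+0x14: 80 d3 ⇒ word 0xd380 (little)
  op=0xd380>>12=0xd ⇒ cp (RR)
  [11:9] rd=1 = x1
  [8:6] rs=6 = x6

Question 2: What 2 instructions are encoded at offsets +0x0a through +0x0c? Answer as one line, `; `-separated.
@+0a  little-endian(c0 16) = 0x16c0
  top 4b → 0x1 → li [RI]
  [11:9] rd=3 = x3
  [8:0] imm=192 = #192
@+0c  little-endian(00 fa) = 0xfa00
  top 4b → 0xf → inv [R]
  [11:9] rd=5 = x5

li x3, #192; inv x5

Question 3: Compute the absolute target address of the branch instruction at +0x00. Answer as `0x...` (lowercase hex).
0xb9bc

off 0x00: read 0e e0 as little → 0xe00e
  top 4b → 0xe → bne [J]
  imm: (w>>0)&0xfff=0xe → #14
  target = base 0xb9ac + off 0x00 + 2 + imm 14 = 0xb9bc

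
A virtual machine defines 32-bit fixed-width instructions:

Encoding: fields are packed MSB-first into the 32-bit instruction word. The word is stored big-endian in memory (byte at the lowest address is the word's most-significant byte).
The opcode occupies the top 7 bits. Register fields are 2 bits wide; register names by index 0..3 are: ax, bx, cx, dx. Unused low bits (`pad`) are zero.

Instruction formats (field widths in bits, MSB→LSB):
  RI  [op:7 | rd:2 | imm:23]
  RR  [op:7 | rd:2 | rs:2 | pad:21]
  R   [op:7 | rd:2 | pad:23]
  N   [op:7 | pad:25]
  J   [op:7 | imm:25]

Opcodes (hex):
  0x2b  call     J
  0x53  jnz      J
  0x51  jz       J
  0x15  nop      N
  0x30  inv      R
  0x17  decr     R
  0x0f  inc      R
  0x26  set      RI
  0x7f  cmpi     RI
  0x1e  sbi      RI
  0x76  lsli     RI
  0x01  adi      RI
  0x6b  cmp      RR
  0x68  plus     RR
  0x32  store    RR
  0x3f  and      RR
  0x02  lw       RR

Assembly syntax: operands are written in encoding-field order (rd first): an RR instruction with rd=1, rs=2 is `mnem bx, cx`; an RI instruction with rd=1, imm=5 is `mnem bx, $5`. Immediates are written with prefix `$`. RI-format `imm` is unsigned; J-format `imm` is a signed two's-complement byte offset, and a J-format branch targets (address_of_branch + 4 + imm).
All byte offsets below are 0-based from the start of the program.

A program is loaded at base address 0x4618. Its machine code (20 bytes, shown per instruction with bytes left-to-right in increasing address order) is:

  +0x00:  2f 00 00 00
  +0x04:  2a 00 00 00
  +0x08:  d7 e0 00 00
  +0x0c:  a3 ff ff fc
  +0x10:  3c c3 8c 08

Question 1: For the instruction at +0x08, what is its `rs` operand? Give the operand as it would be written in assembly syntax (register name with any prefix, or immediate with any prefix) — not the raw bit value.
+0x08: d7 e0 00 00 ⇒ word 0xd7e00000 (big)
  top 7b → 0x6b → cmp [RR]
  [24:23] rd=3 = dx
  [22:21] rs=3 = dx

dx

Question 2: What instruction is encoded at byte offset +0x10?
sbi bx, $4426760

+0x10: 3c c3 8c 08 ⇒ word 0x3cc38c08 (big)
  opcode bits[31:25]=0x1e: sbi/RI
  rd: (w>>23)&0x3=0x1 → bx
  imm: (w>>0)&0x7fffff=0x438c08 → $4426760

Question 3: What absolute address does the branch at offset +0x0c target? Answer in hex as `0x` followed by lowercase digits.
0x4624

[0c] a3 ff ff fc → 0xa3fffffc
  top 7b → 0x51 → jz [J]
  imm@[24:0]=0x1fffffc (s25→-4) ⇒ $-4
  target = base 0x4618 + off 0x0c + 4 + imm -4 = 0x4624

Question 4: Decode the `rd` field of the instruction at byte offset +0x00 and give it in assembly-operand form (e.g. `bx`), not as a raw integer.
off 0x00: read 2f 00 00 00 as big → 0x2f000000
  top 7b → 0x17 → decr [R]
  rd@[24:23]=0x2 ⇒ cx

cx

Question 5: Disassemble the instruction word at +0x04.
off 0x04: read 2a 00 00 00 as big → 0x2a000000
  op=0x2a000000>>25=0x15 ⇒ nop (N)

nop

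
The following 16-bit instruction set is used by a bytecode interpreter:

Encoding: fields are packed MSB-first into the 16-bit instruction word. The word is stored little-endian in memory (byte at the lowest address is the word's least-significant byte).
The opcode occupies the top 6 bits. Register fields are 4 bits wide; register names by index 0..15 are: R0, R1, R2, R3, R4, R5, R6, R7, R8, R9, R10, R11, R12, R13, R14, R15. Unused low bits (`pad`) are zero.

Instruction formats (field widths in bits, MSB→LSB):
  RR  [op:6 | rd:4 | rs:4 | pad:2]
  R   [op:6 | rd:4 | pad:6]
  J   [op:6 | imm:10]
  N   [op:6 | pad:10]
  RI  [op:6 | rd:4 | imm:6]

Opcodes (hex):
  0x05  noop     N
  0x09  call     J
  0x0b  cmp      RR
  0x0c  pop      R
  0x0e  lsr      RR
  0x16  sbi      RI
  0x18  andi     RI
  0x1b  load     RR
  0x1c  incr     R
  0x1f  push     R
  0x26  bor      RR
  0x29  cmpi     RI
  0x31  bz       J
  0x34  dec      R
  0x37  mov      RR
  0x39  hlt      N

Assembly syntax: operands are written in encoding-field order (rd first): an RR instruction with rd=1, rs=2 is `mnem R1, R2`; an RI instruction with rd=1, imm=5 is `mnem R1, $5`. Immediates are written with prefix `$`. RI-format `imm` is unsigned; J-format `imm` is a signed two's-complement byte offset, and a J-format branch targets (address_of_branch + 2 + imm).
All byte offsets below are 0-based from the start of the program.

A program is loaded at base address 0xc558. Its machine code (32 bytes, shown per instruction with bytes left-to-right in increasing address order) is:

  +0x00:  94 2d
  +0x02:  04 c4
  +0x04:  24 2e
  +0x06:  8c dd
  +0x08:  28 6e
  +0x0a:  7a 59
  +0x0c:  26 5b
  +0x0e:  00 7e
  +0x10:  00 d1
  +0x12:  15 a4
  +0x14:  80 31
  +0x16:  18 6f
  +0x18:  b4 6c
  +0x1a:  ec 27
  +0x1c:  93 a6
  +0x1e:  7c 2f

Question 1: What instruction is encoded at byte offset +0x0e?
push R8

[0e] 00 7e → 0x7e00
  op=0x7e00>>10=0x1f ⇒ push (R)
  rd@[9:6]=0x8 ⇒ R8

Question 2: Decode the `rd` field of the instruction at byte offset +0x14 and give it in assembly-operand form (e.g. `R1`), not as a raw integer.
+0x14: 80 31 ⇒ word 0x3180 (little)
  top 6b → 0xc → pop [R]
  rd: (w>>6)&0xf=0x6 → R6

R6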